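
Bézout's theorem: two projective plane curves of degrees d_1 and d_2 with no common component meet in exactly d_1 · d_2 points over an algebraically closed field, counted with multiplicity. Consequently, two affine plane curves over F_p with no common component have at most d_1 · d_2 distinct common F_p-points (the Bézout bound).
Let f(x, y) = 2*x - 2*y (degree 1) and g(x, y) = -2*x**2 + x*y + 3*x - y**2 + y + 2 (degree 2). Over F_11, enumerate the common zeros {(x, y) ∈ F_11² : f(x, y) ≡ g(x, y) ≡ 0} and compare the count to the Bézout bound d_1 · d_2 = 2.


Common zeros: ∅; count = 0; Bézout bound = 2.

deg(f) = 1, deg(g) = 2, so Bézout bound = 2.
Scan x ∈ F_11. For each x, list the y ∈ F_11 with f(x, y) ≡ 0 and those with g(x, y) ≡ 0 (mod 11); the common zeros in that column are the intersection.
  x = 0: f ≡ 0 at y ∈ {0}; g ≡ 0 at y ∈ {2, 10}; common: ∅.
  x = 1: f ≡ 0 at y ∈ {1}; g ≡ 0 at y ∈ {3, 10}; common: ∅.
  x = 2: f ≡ 0 at y ∈ {2}; g ≡ 0 at y ∈ {0, 3}; common: ∅.
  x = 3: f ≡ 0 at y ∈ {3}; g ≡ 0 at y ∈ ∅; common: ∅.
  x = 4: f ≡ 0 at y ∈ {4}; g ≡ 0 at y ∈ ∅; common: ∅.
  x = 5: f ≡ 0 at y ∈ {5}; g ≡ 0 at y ∈ {0, 6}; common: ∅.
  x = 6: f ≡ 0 at y ∈ {6}; g ≡ 0 at y ∈ ∅; common: ∅.
  x = 7: f ≡ 0 at y ∈ {7}; g ≡ 0 at y ∈ ∅; common: ∅.
  x = 8: f ≡ 0 at y ∈ {8}; g ≡ 0 at y ∈ {2, 7}; common: ∅.
  x = 9: f ≡ 0 at y ∈ {9}; g ≡ 0 at y ∈ ∅; common: ∅.
  x = 10: f ≡ 0 at y ∈ {10}; g ≡ 0 at y ∈ ∅; common: ∅.
Collecting: common zeros = ∅, so the count is 0.
Comparison with the Bézout bound: 0 ≤ 2 = deg(f)·deg(g), as expected for curves with no common component (the affine F_11-count falls short of the bound because intersections may lie at infinity, over extension fields, or carry multiplicity).


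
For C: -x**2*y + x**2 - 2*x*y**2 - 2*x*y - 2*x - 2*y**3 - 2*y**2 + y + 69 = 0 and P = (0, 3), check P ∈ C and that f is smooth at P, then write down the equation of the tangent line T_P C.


Tangent line at P: -26*x - 65*y + 195 = 0.

Step 1: f(0, 3) = 0, so P lies on C.
Step 2: partial derivatives
  f_x(x, y) = -2*x*y + 2*x - 2*y**2 - 2*y - 2, f_y(x, y) = -x**2 - 4*x*y - 2*x - 6*y**2 - 4*y + 1.
  f_x(P) = -26, f_y(P) = -65 (gradient nonzero, so P is smooth).
Step 3: tangent line at P: -26·(x − 0) + -65·(y − 3) = 0.
Expanding: -26*x - 65*y + 195 = 0.


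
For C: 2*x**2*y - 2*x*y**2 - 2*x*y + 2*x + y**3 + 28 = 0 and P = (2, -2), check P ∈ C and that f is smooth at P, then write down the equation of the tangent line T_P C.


Tangent line at P: -18*x + 32*y + 100 = 0.

Step 1: f(2, -2) = 0, so P lies on C.
Step 2: partial derivatives
  f_x(x, y) = 4*x*y - 2*y**2 - 2*y + 2, f_y(x, y) = 2*x**2 - 4*x*y - 2*x + 3*y**2.
  f_x(P) = -18, f_y(P) = 32 (gradient nonzero, so P is smooth).
Step 3: tangent line at P: -18·(x − 2) + 32·(y − -2) = 0.
Expanding: -18*x + 32*y + 100 = 0.


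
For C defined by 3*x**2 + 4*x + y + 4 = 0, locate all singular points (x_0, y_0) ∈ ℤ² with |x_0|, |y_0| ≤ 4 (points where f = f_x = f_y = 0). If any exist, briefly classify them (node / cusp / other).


No singular points in the scanned grid; C is smooth there.

Compute partial derivatives:
  f_x = 6*x + 4.
  f_y = 1.
f_y = 1 is a nonzero constant, so f_y never vanishes: no point (x, y) can satisfy f = f_x = f_y = 0. In particular no (x, y) ∈ {−4, ..., 4}² is singular; the curve is smooth.


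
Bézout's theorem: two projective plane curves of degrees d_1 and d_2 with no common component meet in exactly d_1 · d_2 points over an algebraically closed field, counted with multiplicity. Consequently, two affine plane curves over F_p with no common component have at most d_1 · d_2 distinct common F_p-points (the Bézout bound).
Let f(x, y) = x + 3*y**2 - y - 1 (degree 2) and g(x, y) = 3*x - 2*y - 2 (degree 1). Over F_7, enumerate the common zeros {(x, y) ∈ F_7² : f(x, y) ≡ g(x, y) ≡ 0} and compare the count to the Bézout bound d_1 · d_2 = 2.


Common zeros: {(5, 3), (6, 1)}; count = 2; Bézout bound = 2.

deg(f) = 2, deg(g) = 1, so Bézout bound = 2.
Scan x ∈ F_7. For each x, list the y ∈ F_7 with f(x, y) ≡ 0 and those with g(x, y) ≡ 0 (mod 7); the common zeros in that column are the intersection.
  x = 0: f ≡ 0 at y ∈ ∅; g ≡ 0 at y ∈ {6}; common: ∅.
  x = 1: f ≡ 0 at y ∈ {0, 5}; g ≡ 0 at y ∈ {4}; common: ∅.
  x = 2: f ≡ 0 at y ∈ ∅; g ≡ 0 at y ∈ {2}; common: ∅.
  x = 3: f ≡ 0 at y ∈ ∅; g ≡ 0 at y ∈ {0}; common: ∅.
  x = 4: f ≡ 0 at y ∈ {6}; g ≡ 0 at y ∈ {5}; common: ∅.
  x = 5: f ≡ 0 at y ∈ {2, 3}; g ≡ 0 at y ∈ {3}; common: {3}.
  x = 6: f ≡ 0 at y ∈ {1, 4}; g ≡ 0 at y ∈ {1}; common: {1}.
Collecting: common zeros = {(5, 3), (6, 1)}, so the count is 2.
Comparison with the Bézout bound: 2 ≤ 2 = deg(f)·deg(g), as expected for curves with no common component (the bound is attained).


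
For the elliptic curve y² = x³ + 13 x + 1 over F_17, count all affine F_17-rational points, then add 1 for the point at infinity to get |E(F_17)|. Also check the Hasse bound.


Affine points = {(0, 1), (0, 16), (1, 7), (1, 10), (2, 1), (2, 16), (3, 4), (3, 13), (4, 7), (4, 10), (5, 2), (5, 15), (10, 3), (10, 14), (11, 8), (11, 9), (12, 7), (12, 10), (13, 2), (13, 15), (15, 1), (15, 16), (16, 2), (16, 15)}; affine count = 24; |E(F_17)| = 25.

Discriminant check: Δ ∝ 4a³ + 27b² = 4·13³ + 27·1² = 4·2197 + 27·1 ≡ 9 (mod 17). Nonzero ⇒ E is nonsingular.
For each x ∈ F_17, compute rhs = x³ + 13·x + 1 mod 17, then count y ∈ F_17 with y² ≡ rhs.
  x = 0: rhs = 1, matching y values: 1, 16 (2 points).
  x = 1: rhs = 15, matching y values: 7, 10 (2 points).
  x = 2: rhs = 1, matching y values: 1, 16 (2 points).
  x = 3: rhs = 16, matching y values: 4, 13 (2 points).
  x = 4: rhs = 15, matching y values: 7, 10 (2 points).
  x = 5: rhs = 4, matching y values: 2, 15 (2 points).
  x = 6: rhs = 6, matching y values: none (0 points).
  x = 7: rhs = 10, matching y values: none (0 points).
  x = 8: rhs = 5, matching y values: none (0 points).
  x = 9: rhs = 14, matching y values: none (0 points).
  x = 10: rhs = 9, matching y values: 3, 14 (2 points).
  x = 11: rhs = 13, matching y values: 8, 9 (2 points).
  x = 12: rhs = 15, matching y values: 7, 10 (2 points).
  x = 13: rhs = 4, matching y values: 2, 15 (2 points).
  x = 14: rhs = 3, matching y values: none (0 points).
  x = 15: rhs = 1, matching y values: 1, 16 (2 points).
  x = 16: rhs = 4, matching y values: 2, 15 (2 points).
Total affine count: 24.
Full point count |E(F_17)| = 24 + 1 = 25.
Hasse bound: |25 − (17+1)| = |7| = 7 ≤ 2√17 ≈ 8.2462 ✓.


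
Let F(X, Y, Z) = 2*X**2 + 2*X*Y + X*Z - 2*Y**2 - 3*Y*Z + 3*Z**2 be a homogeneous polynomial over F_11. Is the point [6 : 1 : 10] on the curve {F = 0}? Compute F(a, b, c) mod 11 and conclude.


F(6,1,10) ≡ 5 (mod 11); P is NOT on the curve.

Evaluate F(6, 1, 10) term-by-term (mod 11).
  2*X**2 ↦ 2·36·1·1 = 72
  2*X*Y ↦ 2·6·1·1 = 12
  X*Z ↦ 1·6·1·10 = 60
  -2*Y**2 ↦ -2·1·1·1 = -2
  -3*Y*Z ↦ -3·1·1·10 = -30
  3*Z**2 ↦ 3·1·1·100 = 300
Sum: F(6, 1, 10) = (72) + (12) + (60) + (-2) + (-30) + (300) = 412.
Reducing mod 11: 412 ≡ 5 (mod 11).
Since F(a, b, c) ≡ 5 ≠ 0 (mod 11), P does NOT lie on the curve.


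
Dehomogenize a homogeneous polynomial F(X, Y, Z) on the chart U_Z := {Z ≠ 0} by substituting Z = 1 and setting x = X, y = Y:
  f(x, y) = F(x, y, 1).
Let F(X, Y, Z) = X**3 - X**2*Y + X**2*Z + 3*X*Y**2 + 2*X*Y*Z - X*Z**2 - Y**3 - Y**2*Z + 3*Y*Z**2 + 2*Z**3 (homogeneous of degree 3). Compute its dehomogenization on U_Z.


f(x, y) = x**3 - x**2*y + x**2 + 3*x*y**2 + 2*x*y - x - y**3 - y**2 + 3*y + 2

On U_Z we set Z = 1. Each monomial c·X^i·Y^j·Z^k in F becomes c·x^i·y^j·1^k = c·x^i·y^j.
Substituting Z = 1: F(X, Y, 1) = x**3 - x**2*y + x**2 + 3*x*y**2 + 2*x*y - x - y**3 - y**2 + 3*y + 2.
Note: deg(f) ≤ deg(F) = 3; strict inequality happens when F is divisible by Z (lost terms).


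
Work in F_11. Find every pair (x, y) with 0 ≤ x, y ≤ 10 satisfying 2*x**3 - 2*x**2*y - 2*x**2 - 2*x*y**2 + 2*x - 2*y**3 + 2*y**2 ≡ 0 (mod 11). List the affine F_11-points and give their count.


Affine F_11-points: {(0, 0), (0, 1), (1, 9), (2, 1), (4, 2), (4, 7), (4, 10), (5, 3), (7, 4), (8, 6)}; count = 10.

For each of the 121 pairs (x, y) ∈ F_11², evaluate f(x, y) mod 11. Record the zeros.
  x = 0: [0↦0, 1↦0, 2↦3, 3↦8, 4↦3, 5↦9, 6↦3, 7↦6, 8↦6, 9↦2, 10↦4]  zeros at y ∈ {0, 1}
  x = 1: [0↦2, 1↦9, 2↦4, 3↦8, 4↦9, 5↦6, 6↦9, 7↦6, 8↦7, 9↦0, 10↦6]  zeros at y ∈ {9}
  x = 2: [0↦1, 1↦0, 2↦5, 3↦4, 4↦7, 5↦2, 6↦10, 7↦8, 8↦6, 9↦3, 10↦9]  zeros at y ∈ {1}
  x = 3: [0↦9, 1↦7, 2↦7, 3↦8, 4↦9, 5↦9, 6↦7, 7↦2, 8↦4, 9↦1, 10↦3]  zeros at y ∈ ∅
  x = 4: [0↦5, 1↦9, 2↦0, 3↦10, 4↦5, 5↦6, 6↦1, 7↦0, 8↦2, 9↦6, 10↦0]  zeros at y ∈ {2, 7, 10}
  x = 5: [0↦1, 1↦7, 2↦7, 3↦0, 4↦7, 5↦5, 6↦4, 7↦3, 8↦1, 9↦8, 10↦1]  zeros at y ∈ {3}
  x = 6: [0↦9, 1↦2, 2↦7, 3↦1, 4↦5, 5↦7, 6↦6, 7↦1, 8↦2, 9↦8, 10↦7]  zeros at y ∈ ∅
  x = 7: [0↦8, 1↦6, 2↦1, 3↦3, 4↦0, 5↦2, 6↦8, 7↦6, 8↦6, 9↦7, 10↦8]  zeros at y ∈ {4}
  x = 8: [0↦10, 1↦9, 2↦1, 3↦7, 4↦4, 5↦2, 6↦0, 7↦8, 8↦3, 9↦6, 10↦5]  zeros at y ∈ {6}
  x = 9: [0↦5, 1↦1, 2↦8, 3↦3, 4↦7, 5↦8, 6↦5, 7↦8, 8↦5, 9↦6, 10↦10]  zeros at y ∈ ∅
  x = 10: [0↦5, 1↦5, 2↦1, 3↦3, 4↦10, 5↦10, 6↦2, 7↦7, 8↦2, 9↦8, 10↦2]  zeros at y ∈ ∅
Collecting zeros: affine points = {(0, 0), (0, 1), (1, 9), (2, 1), (4, 2), (4, 7), (4, 10), (5, 3), (7, 4), (8, 6)}.
Total count |C(F_11)_aff| = 10.


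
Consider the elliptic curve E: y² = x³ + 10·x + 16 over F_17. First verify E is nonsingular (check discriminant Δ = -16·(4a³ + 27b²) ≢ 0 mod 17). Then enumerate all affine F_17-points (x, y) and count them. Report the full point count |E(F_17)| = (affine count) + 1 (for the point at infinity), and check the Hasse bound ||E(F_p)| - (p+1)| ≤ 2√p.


Affine points = {(0, 4), (0, 13), (4, 1), (4, 16), (5, 2), (5, 15), (7, 2), (7, 15), (8, 8), (8, 9), (9, 6), (9, 11)}; affine count = 12; |E(F_17)| = 13.

Discriminant check: Δ ∝ 4a³ + 27b² = 4·10³ + 27·16² = 4·1000 + 27·256 ≡ 15 (mod 17). Nonzero ⇒ E is nonsingular.
For each x ∈ F_17, compute rhs = x³ + 10·x + 16 mod 17, then count y ∈ F_17 with y² ≡ rhs.
  x = 0: rhs = 16, matching y values: 4, 13 (2 points).
  x = 1: rhs = 10, matching y values: none (0 points).
  x = 2: rhs = 10, matching y values: none (0 points).
  x = 3: rhs = 5, matching y values: none (0 points).
  x = 4: rhs = 1, matching y values: 1, 16 (2 points).
  x = 5: rhs = 4, matching y values: 2, 15 (2 points).
  x = 6: rhs = 3, matching y values: none (0 points).
  x = 7: rhs = 4, matching y values: 2, 15 (2 points).
  x = 8: rhs = 13, matching y values: 8, 9 (2 points).
  x = 9: rhs = 2, matching y values: 6, 11 (2 points).
  x = 10: rhs = 11, matching y values: none (0 points).
  x = 11: rhs = 12, matching y values: none (0 points).
  x = 12: rhs = 11, matching y values: none (0 points).
  x = 13: rhs = 14, matching y values: none (0 points).
  x = 14: rhs = 10, matching y values: none (0 points).
  x = 15: rhs = 5, matching y values: none (0 points).
  x = 16: rhs = 5, matching y values: none (0 points).
Total affine count: 12.
Full point count |E(F_17)| = 12 + 1 = 13.
Hasse bound: |13 − (17+1)| = |-5| = 5 ≤ 2√17 ≈ 8.2462 ✓.


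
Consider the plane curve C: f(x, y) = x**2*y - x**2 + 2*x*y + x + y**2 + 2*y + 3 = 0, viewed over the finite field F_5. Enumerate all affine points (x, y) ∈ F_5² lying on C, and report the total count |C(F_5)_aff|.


Affine F_5-points: {(2, 2), (2, 3), (3, 1), (3, 2)}; count = 4.

For each of the 25 pairs (x, y) ∈ F_5², evaluate f(x, y) mod 5. Record the zeros.
  x = 0: [0↦3, 1↦1, 2↦1, 3↦3, 4↦2]  zeros at y ∈ ∅
  x = 1: [0↦3, 1↦4, 2↦2, 3↦2, 4↦4]  zeros at y ∈ ∅
  x = 2: [0↦1, 1↦2, 2↦0, 3↦0, 4↦2]  zeros at y ∈ {2, 3}
  x = 3: [0↦2, 1↦0, 2↦0, 3↦2, 4↦1]  zeros at y ∈ {1, 2}
  x = 4: [0↦1, 1↦3, 2↦2, 3↦3, 4↦1]  zeros at y ∈ ∅
Collecting zeros: affine points = {(2, 2), (2, 3), (3, 1), (3, 2)}.
Total count |C(F_5)_aff| = 4.


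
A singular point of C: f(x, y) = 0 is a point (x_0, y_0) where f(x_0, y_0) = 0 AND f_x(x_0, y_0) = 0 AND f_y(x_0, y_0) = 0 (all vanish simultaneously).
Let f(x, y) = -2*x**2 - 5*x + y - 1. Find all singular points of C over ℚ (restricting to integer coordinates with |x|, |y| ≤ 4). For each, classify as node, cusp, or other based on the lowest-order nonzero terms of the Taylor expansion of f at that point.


No singular points in the scanned grid; C is smooth there.

Compute partial derivatives:
  f_x = -4*x - 5.
  f_y = 1.
f_y = 1 is a nonzero constant, so f_y never vanishes: no point (x, y) can satisfy f = f_x = f_y = 0. In particular no (x, y) ∈ {−4, ..., 4}² is singular; the curve is smooth.


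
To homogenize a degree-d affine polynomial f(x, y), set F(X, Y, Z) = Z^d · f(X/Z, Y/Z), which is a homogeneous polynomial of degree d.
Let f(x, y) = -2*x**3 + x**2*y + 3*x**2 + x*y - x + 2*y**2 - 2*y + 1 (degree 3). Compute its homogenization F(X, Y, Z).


F(X, Y, Z) = -2*X**3 + X**2*Y + 3*X**2*Z + X*Y*Z - X*Z**2 + 2*Y**2*Z - 2*Y*Z**2 + Z**3

deg(f) = 3.
Substitute x = X/Z, y = Y/Z into f, then multiply by Z^3.
  monomial -2·x^3·y^0 ↦ -2·X^3·Y^0·Z^0.
  monomial 1·x^2·y^1 ↦ 1·X^2·Y^1·Z^0.
  monomial 3·x^2·y^0 ↦ 3·X^2·Y^0·Z^1.
  monomial 1·x^1·y^1 ↦ 1·X^1·Y^1·Z^1.
  monomial -1·x^1·y^0 ↦ -1·X^1·Y^0·Z^2.
  monomial 2·x^0·y^2 ↦ 2·X^0·Y^2·Z^1.
  monomial -2·x^0·y^1 ↦ -2·X^0·Y^1·Z^2.
  monomial 1·x^0·y^0 ↦ 1·X^0·Y^0·Z^3.
Collecting: F(X, Y, Z) = -2*X**3 + X**2*Y + 3*X**2*Z + X*Y*Z - X*Z**2 + 2*Y**2*Z - 2*Y*Z**2 + Z**3.


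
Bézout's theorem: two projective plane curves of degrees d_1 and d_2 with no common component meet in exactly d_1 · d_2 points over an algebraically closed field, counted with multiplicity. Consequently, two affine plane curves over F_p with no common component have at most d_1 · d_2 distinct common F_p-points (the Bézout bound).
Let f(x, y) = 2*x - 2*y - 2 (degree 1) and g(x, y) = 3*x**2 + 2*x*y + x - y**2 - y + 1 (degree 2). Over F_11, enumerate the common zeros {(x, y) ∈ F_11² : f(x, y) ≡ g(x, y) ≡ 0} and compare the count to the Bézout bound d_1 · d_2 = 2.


Common zeros: ∅; count = 0; Bézout bound = 2.

deg(f) = 1, deg(g) = 2, so Bézout bound = 2.
Scan x ∈ F_11. For each x, list the y ∈ F_11 with f(x, y) ≡ 0 and those with g(x, y) ≡ 0 (mod 11); the common zeros in that column are the intersection.
  x = 0: f ≡ 0 at y ∈ {10}; g ≡ 0 at y ∈ {3, 7}; common: ∅.
  x = 1: f ≡ 0 at y ∈ {0}; g ≡ 0 at y ∈ ∅; common: ∅.
  x = 2: f ≡ 0 at y ∈ {1}; g ≡ 0 at y ∈ {4, 10}; common: ∅.
  x = 3: f ≡ 0 at y ∈ {2}; g ≡ 0 at y ∈ ∅; common: ∅.
  x = 4: f ≡ 0 at y ∈ {3}; g ≡ 0 at y ∈ ∅; common: ∅.
  x = 5: f ≡ 0 at y ∈ {4}; g ≡ 0 at y ∈ {3, 6}; common: ∅.
  x = 6: f ≡ 0 at y ∈ {5}; g ≡ 0 at y ∈ {4, 7}; common: ∅.
  x = 7: f ≡ 0 at y ∈ {6}; g ≡ 0 at y ∈ ∅; common: ∅.
  x = 8: f ≡ 0 at y ∈ {7}; g ≡ 0 at y ∈ ∅; common: ∅.
  x = 9: f ≡ 0 at y ∈ {8}; g ≡ 0 at y ∈ {0, 6}; common: ∅.
  x = 10: f ≡ 0 at y ∈ {9}; g ≡ 0 at y ∈ ∅; common: ∅.
Collecting: common zeros = ∅, so the count is 0.
Comparison with the Bézout bound: 0 ≤ 2 = deg(f)·deg(g), as expected for curves with no common component (the affine F_11-count falls short of the bound because intersections may lie at infinity, over extension fields, or carry multiplicity).


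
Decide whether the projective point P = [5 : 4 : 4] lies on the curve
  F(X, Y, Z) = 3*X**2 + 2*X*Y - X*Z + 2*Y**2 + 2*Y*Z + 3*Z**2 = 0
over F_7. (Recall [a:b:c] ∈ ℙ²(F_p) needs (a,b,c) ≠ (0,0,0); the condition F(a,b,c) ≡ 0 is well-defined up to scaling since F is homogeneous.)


F(5,4,4) ≡ 4 (mod 7); P is NOT on the curve.

Evaluate F(5, 4, 4) term-by-term (mod 7).
  3*X**2 ↦ 3·25·1·1 = 75
  2*X*Y ↦ 2·5·4·1 = 40
  -X*Z ↦ -1·5·1·4 = -20
  2*Y**2 ↦ 2·1·16·1 = 32
  2*Y*Z ↦ 2·1·4·4 = 32
  3*Z**2 ↦ 3·1·1·16 = 48
Sum: F(5, 4, 4) = (75) + (40) + (-20) + (32) + (32) + (48) = 207.
Reducing mod 7: 207 ≡ 4 (mod 7).
Since F(a, b, c) ≡ 4 ≠ 0 (mod 7), P does NOT lie on the curve.


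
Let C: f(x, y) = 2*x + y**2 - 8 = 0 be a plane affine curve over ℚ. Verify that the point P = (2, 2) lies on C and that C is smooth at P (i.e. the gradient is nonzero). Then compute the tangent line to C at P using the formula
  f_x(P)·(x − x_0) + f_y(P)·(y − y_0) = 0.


Tangent line at P: 2*x + 4*y - 12 = 0.

Step 1: f(2, 2) = 0, so P lies on C.
Step 2: partial derivatives
  f_x(x, y) = 2, f_y(x, y) = 2*y.
  f_x(P) = 2, f_y(P) = 4 (gradient nonzero, so P is smooth).
Step 3: tangent line at P: 2·(x − 2) + 4·(y − 2) = 0.
Expanding: 2*x + 4*y - 12 = 0.


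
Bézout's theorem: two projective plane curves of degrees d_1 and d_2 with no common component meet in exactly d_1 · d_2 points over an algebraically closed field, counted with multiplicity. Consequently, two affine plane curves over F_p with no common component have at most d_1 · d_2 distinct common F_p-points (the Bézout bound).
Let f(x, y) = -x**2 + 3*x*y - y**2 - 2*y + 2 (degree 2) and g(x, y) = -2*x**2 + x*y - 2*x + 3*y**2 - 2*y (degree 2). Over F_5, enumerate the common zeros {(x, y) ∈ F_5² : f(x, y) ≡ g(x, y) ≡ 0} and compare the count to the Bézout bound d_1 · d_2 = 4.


Common zeros: {(1, 3), (4, 1)}; count = 2; Bézout bound = 4.

deg(f) = 2, deg(g) = 2, so Bézout bound = 4.
Scan x ∈ F_5. For each x, list the y ∈ F_5 with f(x, y) ≡ 0 and those with g(x, y) ≡ 0 (mod 5); the common zeros in that column are the intersection.
  x = 0: f ≡ 0 at y ∈ ∅; g ≡ 0 at y ∈ {0, 4}; common: ∅.
  x = 1: f ≡ 0 at y ∈ {3}; g ≡ 0 at y ∈ {3, 4}; common: {3}.
  x = 2: f ≡ 0 at y ∈ ∅; g ≡ 0 at y ∈ {2, 3}; common: ∅.
  x = 3: f ≡ 0 at y ∈ {3, 4}; g ≡ 0 at y ∈ {1, 2}; common: ∅.
  x = 4: f ≡ 0 at y ∈ {1, 4}; g ≡ 0 at y ∈ {0, 1}; common: {1}.
Collecting: common zeros = {(1, 3), (4, 1)}, so the count is 2.
Comparison with the Bézout bound: 2 ≤ 4 = deg(f)·deg(g), as expected for curves with no common component (the affine F_5-count falls short of the bound because intersections may lie at infinity, over extension fields, or carry multiplicity).


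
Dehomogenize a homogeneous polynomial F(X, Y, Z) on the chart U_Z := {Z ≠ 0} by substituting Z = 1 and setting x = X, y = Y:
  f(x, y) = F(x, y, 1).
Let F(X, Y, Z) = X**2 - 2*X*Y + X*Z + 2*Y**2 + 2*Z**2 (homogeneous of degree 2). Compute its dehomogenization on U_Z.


f(x, y) = x**2 - 2*x*y + x + 2*y**2 + 2

On U_Z we set Z = 1. Each monomial c·X^i·Y^j·Z^k in F becomes c·x^i·y^j·1^k = c·x^i·y^j.
Substituting Z = 1: F(X, Y, 1) = x**2 - 2*x*y + x + 2*y**2 + 2.
Note: deg(f) ≤ deg(F) = 2; strict inequality happens when F is divisible by Z (lost terms).


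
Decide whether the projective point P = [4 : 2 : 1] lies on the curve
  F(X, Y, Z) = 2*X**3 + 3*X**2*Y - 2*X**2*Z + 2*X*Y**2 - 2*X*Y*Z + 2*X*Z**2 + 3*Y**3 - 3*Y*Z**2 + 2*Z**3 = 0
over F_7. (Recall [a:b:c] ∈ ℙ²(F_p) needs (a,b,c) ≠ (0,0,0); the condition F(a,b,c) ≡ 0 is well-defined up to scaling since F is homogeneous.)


F(4,2,1) ≡ 5 (mod 7); P is NOT on the curve.

Evaluate F(4, 2, 1) term-by-term (mod 7).
  2*X**3 ↦ 2·64·1·1 = 128
  3*X**2*Y ↦ 3·16·2·1 = 96
  -2*X**2*Z ↦ -2·16·1·1 = -32
  2*X*Y**2 ↦ 2·4·4·1 = 32
  -2*X*Y*Z ↦ -2·4·2·1 = -16
  2*X*Z**2 ↦ 2·4·1·1 = 8
  3*Y**3 ↦ 3·1·8·1 = 24
  -3*Y*Z**2 ↦ -3·1·2·1 = -6
  2*Z**3 ↦ 2·1·1·1 = 2
Sum: F(4, 2, 1) = (128) + (96) + (-32) + (32) + (-16) + (8) + (24) + (-6) + (2) = 236.
Reducing mod 7: 236 ≡ 5 (mod 7).
Since F(a, b, c) ≡ 5 ≠ 0 (mod 7), P does NOT lie on the curve.


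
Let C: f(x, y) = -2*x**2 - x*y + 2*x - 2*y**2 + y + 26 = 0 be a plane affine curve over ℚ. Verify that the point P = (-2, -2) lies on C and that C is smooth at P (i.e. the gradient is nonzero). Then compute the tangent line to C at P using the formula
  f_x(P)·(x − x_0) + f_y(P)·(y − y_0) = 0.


Tangent line at P: 12*x + 11*y + 46 = 0.

Step 1: f(-2, -2) = 0, so P lies on C.
Step 2: partial derivatives
  f_x(x, y) = -4*x - y + 2, f_y(x, y) = -x - 4*y + 1.
  f_x(P) = 12, f_y(P) = 11 (gradient nonzero, so P is smooth).
Step 3: tangent line at P: 12·(x − -2) + 11·(y − -2) = 0.
Expanding: 12*x + 11*y + 46 = 0.


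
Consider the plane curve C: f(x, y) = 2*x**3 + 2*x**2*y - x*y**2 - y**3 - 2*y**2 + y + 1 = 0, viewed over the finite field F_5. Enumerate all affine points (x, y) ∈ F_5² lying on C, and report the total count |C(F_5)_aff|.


Affine F_5-points: {(2, 4), (3, 0), (3, 2), (3, 3), (4, 1)}; count = 5.

For each of the 25 pairs (x, y) ∈ F_5², evaluate f(x, y) mod 5. Record the zeros.
  x = 0: [0↦1, 1↦4, 2↦2, 3↦4, 4↦4]  zeros at y ∈ ∅
  x = 1: [0↦3, 1↦2, 2↦4, 3↦3, 4↦3]  zeros at y ∈ ∅
  x = 2: [0↦2, 1↦1, 2↦1, 3↦1, 4↦0]  zeros at y ∈ {4}
  x = 3: [0↦0, 1↦3, 2↦0, 3↦0, 4↦2]  zeros at y ∈ {0, 2, 3}
  x = 4: [0↦4, 1↦0, 2↦3, 3↦2, 4↦1]  zeros at y ∈ {1}
Collecting zeros: affine points = {(2, 4), (3, 0), (3, 2), (3, 3), (4, 1)}.
Total count |C(F_5)_aff| = 5.


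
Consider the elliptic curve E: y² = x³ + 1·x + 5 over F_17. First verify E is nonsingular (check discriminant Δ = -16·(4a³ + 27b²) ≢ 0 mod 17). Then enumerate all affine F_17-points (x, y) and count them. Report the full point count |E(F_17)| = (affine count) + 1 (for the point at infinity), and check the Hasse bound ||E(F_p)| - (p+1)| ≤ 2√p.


Affine points = {(2, 7), (2, 10), (3, 1), (3, 16), (5, 4), (5, 13), (7, 7), (7, 10), (8, 7), (8, 10), (11, 2), (11, 15), (14, 3), (14, 14)}; affine count = 14; |E(F_17)| = 15.

Discriminant check: Δ ∝ 4a³ + 27b² = 4·1³ + 27·5² = 4·1 + 27·25 ≡ 16 (mod 17). Nonzero ⇒ E is nonsingular.
For each x ∈ F_17, compute rhs = x³ + 1·x + 5 mod 17, then count y ∈ F_17 with y² ≡ rhs.
  x = 0: rhs = 5, matching y values: none (0 points).
  x = 1: rhs = 7, matching y values: none (0 points).
  x = 2: rhs = 15, matching y values: 7, 10 (2 points).
  x = 3: rhs = 1, matching y values: 1, 16 (2 points).
  x = 4: rhs = 5, matching y values: none (0 points).
  x = 5: rhs = 16, matching y values: 4, 13 (2 points).
  x = 6: rhs = 6, matching y values: none (0 points).
  x = 7: rhs = 15, matching y values: 7, 10 (2 points).
  x = 8: rhs = 15, matching y values: 7, 10 (2 points).
  x = 9: rhs = 12, matching y values: none (0 points).
  x = 10: rhs = 12, matching y values: none (0 points).
  x = 11: rhs = 4, matching y values: 2, 15 (2 points).
  x = 12: rhs = 11, matching y values: none (0 points).
  x = 13: rhs = 5, matching y values: none (0 points).
  x = 14: rhs = 9, matching y values: 3, 14 (2 points).
  x = 15: rhs = 12, matching y values: none (0 points).
  x = 16: rhs = 3, matching y values: none (0 points).
Total affine count: 14.
Full point count |E(F_17)| = 14 + 1 = 15.
Hasse bound: |15 − (17+1)| = |-3| = 3 ≤ 2√17 ≈ 8.2462 ✓.


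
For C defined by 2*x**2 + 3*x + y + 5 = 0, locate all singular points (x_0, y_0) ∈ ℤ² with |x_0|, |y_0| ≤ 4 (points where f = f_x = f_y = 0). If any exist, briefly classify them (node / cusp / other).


No singular points in the scanned grid; C is smooth there.

Compute partial derivatives:
  f_x = 4*x + 3.
  f_y = 1.
f_y = 1 is a nonzero constant, so f_y never vanishes: no point (x, y) can satisfy f = f_x = f_y = 0. In particular no (x, y) ∈ {−4, ..., 4}² is singular; the curve is smooth.


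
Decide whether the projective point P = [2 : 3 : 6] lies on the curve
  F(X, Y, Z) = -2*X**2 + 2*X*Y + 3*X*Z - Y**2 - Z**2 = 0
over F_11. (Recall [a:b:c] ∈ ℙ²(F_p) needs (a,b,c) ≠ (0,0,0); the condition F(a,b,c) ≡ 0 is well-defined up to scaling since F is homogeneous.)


F(2,3,6) ≡ 6 (mod 11); P is NOT on the curve.

Evaluate F(2, 3, 6) term-by-term (mod 11).
  -2*X**2 ↦ -2·4·1·1 = -8
  2*X*Y ↦ 2·2·3·1 = 12
  3*X*Z ↦ 3·2·1·6 = 36
  -Y**2 ↦ -1·1·9·1 = -9
  -Z**2 ↦ -1·1·1·36 = -36
Sum: F(2, 3, 6) = (-8) + (12) + (36) + (-9) + (-36) = -5.
Reducing mod 11: -5 ≡ 6 (mod 11).
Since F(a, b, c) ≡ 6 ≠ 0 (mod 11), P does NOT lie on the curve.


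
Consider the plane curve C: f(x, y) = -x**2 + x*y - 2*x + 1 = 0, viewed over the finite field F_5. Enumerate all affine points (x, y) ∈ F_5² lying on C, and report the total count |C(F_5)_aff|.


Affine F_5-points: {(1, 2), (2, 1), (3, 3), (4, 2)}; count = 4.

For each of the 25 pairs (x, y) ∈ F_5², evaluate f(x, y) mod 5. Record the zeros.
  x = 0: [0↦1, 1↦1, 2↦1, 3↦1, 4↦1]  zeros at y ∈ ∅
  x = 1: [0↦3, 1↦4, 2↦0, 3↦1, 4↦2]  zeros at y ∈ {2}
  x = 2: [0↦3, 1↦0, 2↦2, 3↦4, 4↦1]  zeros at y ∈ {1}
  x = 3: [0↦1, 1↦4, 2↦2, 3↦0, 4↦3]  zeros at y ∈ {3}
  x = 4: [0↦2, 1↦1, 2↦0, 3↦4, 4↦3]  zeros at y ∈ {2}
Collecting zeros: affine points = {(1, 2), (2, 1), (3, 3), (4, 2)}.
Total count |C(F_5)_aff| = 4.


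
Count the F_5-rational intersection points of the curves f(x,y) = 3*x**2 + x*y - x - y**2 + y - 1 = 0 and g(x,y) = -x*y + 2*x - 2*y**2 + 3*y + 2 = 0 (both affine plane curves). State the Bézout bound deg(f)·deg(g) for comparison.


Common zeros: ∅; count = 0; Bézout bound = 4.

deg(f) = 2, deg(g) = 2, so Bézout bound = 4.
Scan x ∈ F_5. For each x, list the y ∈ F_5 with f(x, y) ≡ 0 and those with g(x, y) ≡ 0 (mod 5); the common zeros in that column are the intersection.
  x = 0: f ≡ 0 at y ∈ ∅; g ≡ 0 at y ∈ {2}; common: ∅.
  x = 1: f ≡ 0 at y ∈ ∅; g ≡ 0 at y ∈ {2, 4}; common: ∅.
  x = 2: f ≡ 0 at y ∈ {4}; g ≡ 0 at y ∈ {1, 2}; common: ∅.
  x = 3: f ≡ 0 at y ∈ ∅; g ≡ 0 at y ∈ {2, 3}; common: ∅.
  x = 4: f ≡ 0 at y ∈ ∅; g ≡ 0 at y ∈ {0, 2}; common: ∅.
Collecting: common zeros = ∅, so the count is 0.
Comparison with the Bézout bound: 0 ≤ 4 = deg(f)·deg(g), as expected for curves with no common component (the affine F_5-count falls short of the bound because intersections may lie at infinity, over extension fields, or carry multiplicity).


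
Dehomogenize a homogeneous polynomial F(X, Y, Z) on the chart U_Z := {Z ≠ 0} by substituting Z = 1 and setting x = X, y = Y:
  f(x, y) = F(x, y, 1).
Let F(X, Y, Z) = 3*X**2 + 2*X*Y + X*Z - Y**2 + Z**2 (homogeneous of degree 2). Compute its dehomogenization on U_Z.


f(x, y) = 3*x**2 + 2*x*y + x - y**2 + 1

On U_Z we set Z = 1. Each monomial c·X^i·Y^j·Z^k in F becomes c·x^i·y^j·1^k = c·x^i·y^j.
Substituting Z = 1: F(X, Y, 1) = 3*x**2 + 2*x*y + x - y**2 + 1.
Note: deg(f) ≤ deg(F) = 2; strict inequality happens when F is divisible by Z (lost terms).


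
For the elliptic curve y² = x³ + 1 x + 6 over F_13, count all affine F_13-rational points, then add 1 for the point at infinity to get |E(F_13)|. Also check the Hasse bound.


Affine points = {(2, 4), (2, 9), (3, 6), (3, 7), (4, 3), (4, 10), (9, 4), (9, 9), (11, 3), (11, 10), (12, 2), (12, 11)}; affine count = 12; |E(F_13)| = 13.

Discriminant check: Δ ∝ 4a³ + 27b² = 4·1³ + 27·6² = 4·1 + 27·36 ≡ 1 (mod 13). Nonzero ⇒ E is nonsingular.
For each x ∈ F_13, compute rhs = x³ + 1·x + 6 mod 13, then count y ∈ F_13 with y² ≡ rhs.
  x = 0: rhs = 6, matching y values: none (0 points).
  x = 1: rhs = 8, matching y values: none (0 points).
  x = 2: rhs = 3, matching y values: 4, 9 (2 points).
  x = 3: rhs = 10, matching y values: 6, 7 (2 points).
  x = 4: rhs = 9, matching y values: 3, 10 (2 points).
  x = 5: rhs = 6, matching y values: none (0 points).
  x = 6: rhs = 7, matching y values: none (0 points).
  x = 7: rhs = 5, matching y values: none (0 points).
  x = 8: rhs = 6, matching y values: none (0 points).
  x = 9: rhs = 3, matching y values: 4, 9 (2 points).
  x = 10: rhs = 2, matching y values: none (0 points).
  x = 11: rhs = 9, matching y values: 3, 10 (2 points).
  x = 12: rhs = 4, matching y values: 2, 11 (2 points).
Total affine count: 12.
Full point count |E(F_13)| = 12 + 1 = 13.
Hasse bound: |13 − (13+1)| = |-1| = 1 ≤ 2√13 ≈ 7.2111 ✓.


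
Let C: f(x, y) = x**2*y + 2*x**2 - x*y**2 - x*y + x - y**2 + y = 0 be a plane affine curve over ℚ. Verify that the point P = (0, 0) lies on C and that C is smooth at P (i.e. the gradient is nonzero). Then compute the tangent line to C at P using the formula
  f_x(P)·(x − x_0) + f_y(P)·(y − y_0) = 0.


Tangent line at P: x + y = 0.

Step 1: f(0, 0) = 0, so P lies on C.
Step 2: partial derivatives
  f_x(x, y) = 2*x*y + 4*x - y**2 - y + 1, f_y(x, y) = x**2 - 2*x*y - x - 2*y + 1.
  f_x(P) = 1, f_y(P) = 1 (gradient nonzero, so P is smooth).
Step 3: tangent line at P: 1·(x − 0) + 1·(y − 0) = 0.
Expanding: x + y = 0.


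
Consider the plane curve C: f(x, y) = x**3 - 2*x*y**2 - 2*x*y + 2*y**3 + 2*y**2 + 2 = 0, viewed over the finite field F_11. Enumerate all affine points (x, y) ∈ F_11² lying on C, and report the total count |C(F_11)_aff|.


Affine F_11-points: {(0, 6), (4, 0), (4, 4), (4, 10), (5, 9), (6, 1), (6, 7), (6, 8)}; count = 8.

For each of the 121 pairs (x, y) ∈ F_11², evaluate f(x, y) mod 11. Record the zeros.
  x = 0: [0↦2, 1↦6, 2↦4, 3↦8, 4↦8, 5↦5, 6↦0, 7↦5, 8↦10, 9↦5, 10↦2]  zeros at y ∈ {6}
  x = 1: [0↦3, 1↦3, 2↦4, 3↦7, 4↦2, 5↦1, 6↦5, 7↦4, 8↦10, 9↦2, 10↦3]  zeros at y ∈ ∅
  x = 2: [0↦10, 1↦6, 2↦10, 3↦1, 4↦2, 5↦3, 6↦5, 7↦9, 8↦5, 9↦5, 10↦10]  zeros at y ∈ ∅
  x = 3: [0↦7, 1↦10, 2↦6, 3↦7, 4↦3, 5↦6, 6↦6, 7↦4, 8↦1, 9↦9, 10↦7]  zeros at y ∈ ∅
  x = 4: [0↦0, 1↦10, 2↦9, 3↦9, 4↦0, 5↦5, 6↦3, 7↦6, 8↦4, 9↦9, 10↦0]  zeros at y ∈ {0, 4, 10}
  x = 5: [0↦6, 1↦1, 2↦3, 3↦2, 4↦10, 5↦6, 6↦2, 7↦10, 8↦9, 9↦0, 10↦6]  zeros at y ∈ {9}
  x = 6: [0↦9, 1↦0, 2↦5, 3↦3, 4↦6, 5↦4, 6↦9, 7↦0, 8↦0, 9↦10, 10↦9]  zeros at y ∈ {1, 7, 8}
  x = 7: [0↦4, 1↦2, 2↦10, 3↦7, 4↦5, 5↦5, 6↦8, 7↦4, 8↦5, 9↦1, 10↦4]  zeros at y ∈ ∅
  x = 8: [0↦8, 1↦2, 2↦2, 3↦9, 4↦2, 5↦4, 6↦5, 7↦6, 8↦8, 9↦1, 10↦8]  zeros at y ∈ ∅
  x = 9: [0↦5, 1↦6, 2↦9, 3↦4, 4↦3, 5↦7, 6↦6, 7↦1, 8↦4, 9↦5, 10↦5]  zeros at y ∈ ∅
  x = 10: [0↦1, 1↦9, 2↦4, 3↦9, 4↦3, 5↦9, 6↦6, 7↦6, 8↦10, 9↦8, 10↦1]  zeros at y ∈ ∅
Collecting zeros: affine points = {(0, 6), (4, 0), (4, 4), (4, 10), (5, 9), (6, 1), (6, 7), (6, 8)}.
Total count |C(F_11)_aff| = 8.


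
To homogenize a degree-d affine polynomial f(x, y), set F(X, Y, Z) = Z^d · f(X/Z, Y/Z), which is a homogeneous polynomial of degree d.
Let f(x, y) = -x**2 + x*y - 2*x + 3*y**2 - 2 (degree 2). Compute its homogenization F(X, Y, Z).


F(X, Y, Z) = -X**2 + X*Y - 2*X*Z + 3*Y**2 - 2*Z**2

deg(f) = 2.
Substitute x = X/Z, y = Y/Z into f, then multiply by Z^2.
  monomial -1·x^2·y^0 ↦ -1·X^2·Y^0·Z^0.
  monomial 1·x^1·y^1 ↦ 1·X^1·Y^1·Z^0.
  monomial -2·x^1·y^0 ↦ -2·X^1·Y^0·Z^1.
  monomial 3·x^0·y^2 ↦ 3·X^0·Y^2·Z^0.
  monomial -2·x^0·y^0 ↦ -2·X^0·Y^0·Z^2.
Collecting: F(X, Y, Z) = -X**2 + X*Y - 2*X*Z + 3*Y**2 - 2*Z**2.


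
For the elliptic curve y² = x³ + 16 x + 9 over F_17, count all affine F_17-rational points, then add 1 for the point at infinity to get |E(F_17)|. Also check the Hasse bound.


Affine points = {(0, 3), (0, 14), (1, 3), (1, 14), (2, 7), (2, 10), (3, 4), (3, 13), (4, 1), (4, 16), (6, 7), (6, 10), (9, 7), (9, 10), (10, 8), (10, 9), (12, 5), (12, 12), (13, 0), (14, 6), (14, 11), (16, 3), (16, 14)}; affine count = 23; |E(F_17)| = 24.

Discriminant check: Δ ∝ 4a³ + 27b² = 4·16³ + 27·9² = 4·4096 + 27·81 ≡ 7 (mod 17). Nonzero ⇒ E is nonsingular.
For each x ∈ F_17, compute rhs = x³ + 16·x + 9 mod 17, then count y ∈ F_17 with y² ≡ rhs.
  x = 0: rhs = 9, matching y values: 3, 14 (2 points).
  x = 1: rhs = 9, matching y values: 3, 14 (2 points).
  x = 2: rhs = 15, matching y values: 7, 10 (2 points).
  x = 3: rhs = 16, matching y values: 4, 13 (2 points).
  x = 4: rhs = 1, matching y values: 1, 16 (2 points).
  x = 5: rhs = 10, matching y values: none (0 points).
  x = 6: rhs = 15, matching y values: 7, 10 (2 points).
  x = 7: rhs = 5, matching y values: none (0 points).
  x = 8: rhs = 3, matching y values: none (0 points).
  x = 9: rhs = 15, matching y values: 7, 10 (2 points).
  x = 10: rhs = 13, matching y values: 8, 9 (2 points).
  x = 11: rhs = 3, matching y values: none (0 points).
  x = 12: rhs = 8, matching y values: 5, 12 (2 points).
  x = 13: rhs = 0, matching y values: 0 (1 points).
  x = 14: rhs = 2, matching y values: 6, 11 (2 points).
  x = 15: rhs = 3, matching y values: none (0 points).
  x = 16: rhs = 9, matching y values: 3, 14 (2 points).
Total affine count: 23.
Full point count |E(F_17)| = 23 + 1 = 24.
Hasse bound: |24 − (17+1)| = |6| = 6 ≤ 2√17 ≈ 8.2462 ✓.


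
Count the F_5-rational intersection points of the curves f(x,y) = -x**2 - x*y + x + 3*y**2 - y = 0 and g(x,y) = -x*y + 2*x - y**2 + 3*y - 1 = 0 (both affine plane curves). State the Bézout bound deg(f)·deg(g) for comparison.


Common zeros: {(4, 3)}; count = 1; Bézout bound = 4.

deg(f) = 2, deg(g) = 2, so Bézout bound = 4.
Scan x ∈ F_5. For each x, list the y ∈ F_5 with f(x, y) ≡ 0 and those with g(x, y) ≡ 0 (mod 5); the common zeros in that column are the intersection.
  x = 0: f ≡ 0 at y ∈ {0, 2}; g ≡ 0 at y ∈ {4}; common: ∅.
  x = 1: f ≡ 0 at y ∈ {0, 4}; g ≡ 0 at y ∈ ∅; common: ∅.
  x = 2: f ≡ 0 at y ∈ ∅; g ≡ 0 at y ∈ ∅; common: ∅.
  x = 3: f ≡ 0 at y ∈ ∅; g ≡ 0 at y ∈ {0}; common: ∅.
  x = 4: f ≡ 0 at y ∈ {2, 3}; g ≡ 0 at y ∈ {1, 3}; common: {3}.
Collecting: common zeros = {(4, 3)}, so the count is 1.
Comparison with the Bézout bound: 1 ≤ 4 = deg(f)·deg(g), as expected for curves with no common component (the affine F_5-count falls short of the bound because intersections may lie at infinity, over extension fields, or carry multiplicity).


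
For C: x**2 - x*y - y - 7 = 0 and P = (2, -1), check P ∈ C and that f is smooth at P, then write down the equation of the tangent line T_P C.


Tangent line at P: 5*x - 3*y - 13 = 0.

Step 1: f(2, -1) = 0, so P lies on C.
Step 2: partial derivatives
  f_x(x, y) = 2*x - y, f_y(x, y) = -x - 1.
  f_x(P) = 5, f_y(P) = -3 (gradient nonzero, so P is smooth).
Step 3: tangent line at P: 5·(x − 2) + -3·(y − -1) = 0.
Expanding: 5*x - 3*y - 13 = 0.


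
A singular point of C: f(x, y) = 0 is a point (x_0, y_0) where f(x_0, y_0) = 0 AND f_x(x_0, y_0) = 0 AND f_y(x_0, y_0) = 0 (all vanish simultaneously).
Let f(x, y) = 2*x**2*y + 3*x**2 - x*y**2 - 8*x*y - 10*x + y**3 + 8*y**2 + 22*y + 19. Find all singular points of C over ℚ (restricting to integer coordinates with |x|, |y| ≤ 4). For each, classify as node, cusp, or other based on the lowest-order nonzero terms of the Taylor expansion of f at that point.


Singular points: {(1, -2)}; classification: node.

Compute partial derivatives:
  f_x = 4*x*y + 6*x - y**2 - 8*y - 10.
  f_y = 2*x**2 - 2*x*y - 8*x + 3*y**2 + 16*y + 22.
Scan x_0 ∈ {−4, ..., 4}. For each x_0, f_y(x_0, y) is a polynomial in y; find its integer roots y ∈ {−4, ..., 4}, then test f_x and f at those candidates.
  x = -4: f_y(-4, y) = 3*y**2 + 24*y + 86; no integer root y with |y| ≤ 4.
  x = -3: f_y(-3, y) = 3*y**2 + 22*y + 64; no integer root y with |y| ≤ 4.
  x = -2: f_y(-2, y) = 3*y**2 + 20*y + 46; no integer root y with |y| ≤ 4.
  x = -1: f_y(-1, y) = 3*y**2 + 18*y + 32; no integer root y with |y| ≤ 4.
  x = 0: f_y(0, y) = 3*y**2 + 16*y + 22; no integer root y with |y| ≤ 4.
  x = 1: f_y(1, y) = 3*y**2 + 14*y + 16; vanishes at y ∈ {-2}. (1, -2): f_x = 0, f = 0 — SINGULAR.
  x = 2: f_y(2, y) = 3*y**2 + 12*y + 14; no integer root y with |y| ≤ 4.
  x = 3: f_y(3, y) = 3*y**2 + 10*y + 16; no integer root y with |y| ≤ 4.
  x = 4: f_y(4, y) = 3*y**2 + 8*y + 22; no integer root y with |y| ≤ 4.
Only singular point on the grid: (1, -2).
Classify: substitute x = 1 + u, y = -2 + v and expand: f = 2*u**2*v - u**2 - u*v**2 + v**3 + v**2.
No constant or linear terms (consistent with a singular point). Quadratic part: -u**2 + v**2. Cubic part: 2*u**2*v - u*v**2 + v**3.
The quadratic part v**2 - u**2 = (v − u)(v + u) splits into two distinct linear factors, so there are two distinct tangent lines y − -2 = ±(x − 1) — this is a node (ordinary double point).
Classification: node.


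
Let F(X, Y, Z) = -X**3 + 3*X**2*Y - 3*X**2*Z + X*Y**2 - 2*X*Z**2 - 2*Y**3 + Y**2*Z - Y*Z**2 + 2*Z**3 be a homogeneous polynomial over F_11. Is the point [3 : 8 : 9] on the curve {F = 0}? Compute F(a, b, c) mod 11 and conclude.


F(3,8,9) ≡ 3 (mod 11); P is NOT on the curve.

Evaluate F(3, 8, 9) term-by-term (mod 11).
  -X**3 ↦ -1·27·1·1 = -27
  3*X**2*Y ↦ 3·9·8·1 = 216
  -3*X**2*Z ↦ -3·9·1·9 = -243
  X*Y**2 ↦ 1·3·64·1 = 192
  -2*X*Z**2 ↦ -2·3·1·81 = -486
  -2*Y**3 ↦ -2·1·512·1 = -1024
  Y**2*Z ↦ 1·1·64·9 = 576
  -Y*Z**2 ↦ -1·1·8·81 = -648
  2*Z**3 ↦ 2·1·1·729 = 1458
Sum: F(3, 8, 9) = (-27) + (216) + (-243) + (192) + (-486) + (-1024) + (576) + (-648) + (1458) = 14.
Reducing mod 11: 14 ≡ 3 (mod 11).
Since F(a, b, c) ≡ 3 ≠ 0 (mod 11), P does NOT lie on the curve.


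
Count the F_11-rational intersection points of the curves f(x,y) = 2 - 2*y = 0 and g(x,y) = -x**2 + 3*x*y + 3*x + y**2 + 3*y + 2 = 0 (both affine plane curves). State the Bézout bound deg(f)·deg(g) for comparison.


Common zeros: {(1, 1), (5, 1)}; count = 2; Bézout bound = 2.

deg(f) = 1, deg(g) = 2, so Bézout bound = 2.
Scan x ∈ F_11. For each x, list the y ∈ F_11 with f(x, y) ≡ 0 and those with g(x, y) ≡ 0 (mod 11); the common zeros in that column are the intersection.
  x = 0: f ≡ 0 at y ∈ {1}; g ≡ 0 at y ∈ {9, 10}; common: ∅.
  x = 1: f ≡ 0 at y ∈ {1}; g ≡ 0 at y ∈ {1, 4}; common: {1}.
  x = 2: f ≡ 0 at y ∈ {1}; g ≡ 0 at y ∈ ∅; common: ∅.
  x = 3: f ≡ 0 at y ∈ {1}; g ≡ 0 at y ∈ {4, 6}; common: ∅.
  x = 4: f ≡ 0 at y ∈ {1}; g ≡ 0 at y ∈ ∅; common: ∅.
  x = 5: f ≡ 0 at y ∈ {1}; g ≡ 0 at y ∈ {1, 3}; common: {1}.
  x = 6: f ≡ 0 at y ∈ {1}; g ≡ 0 at y ∈ ∅; common: ∅.
  x = 7: f ≡ 0 at y ∈ {1}; g ≡ 0 at y ∈ {3, 6}; common: ∅.
  x = 8: f ≡ 0 at y ∈ {1}; g ≡ 0 at y ∈ {8, 9}; common: ∅.
  x = 9: f ≡ 0 at y ∈ {1}; g ≡ 0 at y ∈ ∅; common: ∅.
  x = 10: f ≡ 0 at y ∈ {1}; g ≡ 0 at y ∈ ∅; common: ∅.
Collecting: common zeros = {(1, 1), (5, 1)}, so the count is 2.
Comparison with the Bézout bound: 2 ≤ 2 = deg(f)·deg(g), as expected for curves with no common component (the bound is attained).


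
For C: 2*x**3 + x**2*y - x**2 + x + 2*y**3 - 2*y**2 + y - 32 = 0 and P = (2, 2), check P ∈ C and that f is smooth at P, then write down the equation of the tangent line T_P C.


Tangent line at P: 29*x + 21*y - 100 = 0.

Step 1: f(2, 2) = 0, so P lies on C.
Step 2: partial derivatives
  f_x(x, y) = 6*x**2 + 2*x*y - 2*x + 1, f_y(x, y) = x**2 + 6*y**2 - 4*y + 1.
  f_x(P) = 29, f_y(P) = 21 (gradient nonzero, so P is smooth).
Step 3: tangent line at P: 29·(x − 2) + 21·(y − 2) = 0.
Expanding: 29*x + 21*y - 100 = 0.


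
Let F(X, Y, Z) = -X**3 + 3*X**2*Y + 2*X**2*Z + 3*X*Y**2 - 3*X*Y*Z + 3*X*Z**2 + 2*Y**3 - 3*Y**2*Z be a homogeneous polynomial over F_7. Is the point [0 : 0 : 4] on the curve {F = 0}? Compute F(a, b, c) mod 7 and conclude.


F(0,0,4) ≡ 0 (mod 7); P is on the curve.

Evaluate F(0, 0, 4) term-by-term (mod 7).
  -X**3 ↦ -1·0·1·1 = 0
  3*X**2*Y ↦ 3·0·0·1 = 0
  2*X**2*Z ↦ 2·0·1·4 = 0
  3*X*Y**2 ↦ 3·0·0·1 = 0
  -3*X*Y*Z ↦ -3·0·0·4 = 0
  3*X*Z**2 ↦ 3·0·1·16 = 0
  2*Y**3 ↦ 2·1·0·1 = 0
  -3*Y**2*Z ↦ -3·1·0·4 = 0
Sum: F(0, 0, 4) = (0) + (0) + (0) + (0) + (0) + (0) + (0) + (0) = 0.
Reducing mod 7: 0 ≡ 0 (mod 7).
Since F(a, b, c) ≡ 0 (mod 7), P lies on the curve.
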